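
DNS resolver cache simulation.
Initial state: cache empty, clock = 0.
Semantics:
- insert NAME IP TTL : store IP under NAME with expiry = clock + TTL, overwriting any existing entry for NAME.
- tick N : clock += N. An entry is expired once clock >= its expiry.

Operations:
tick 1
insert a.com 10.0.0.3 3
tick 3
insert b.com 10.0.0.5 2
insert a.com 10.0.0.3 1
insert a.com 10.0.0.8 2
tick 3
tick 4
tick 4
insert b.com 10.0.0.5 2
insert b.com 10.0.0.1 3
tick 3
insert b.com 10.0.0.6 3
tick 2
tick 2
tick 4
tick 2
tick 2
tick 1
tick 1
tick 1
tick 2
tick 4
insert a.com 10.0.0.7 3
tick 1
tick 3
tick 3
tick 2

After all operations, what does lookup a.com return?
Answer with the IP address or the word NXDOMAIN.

Answer: NXDOMAIN

Derivation:
Op 1: tick 1 -> clock=1.
Op 2: insert a.com -> 10.0.0.3 (expiry=1+3=4). clock=1
Op 3: tick 3 -> clock=4. purged={a.com}
Op 4: insert b.com -> 10.0.0.5 (expiry=4+2=6). clock=4
Op 5: insert a.com -> 10.0.0.3 (expiry=4+1=5). clock=4
Op 6: insert a.com -> 10.0.0.8 (expiry=4+2=6). clock=4
Op 7: tick 3 -> clock=7. purged={a.com,b.com}
Op 8: tick 4 -> clock=11.
Op 9: tick 4 -> clock=15.
Op 10: insert b.com -> 10.0.0.5 (expiry=15+2=17). clock=15
Op 11: insert b.com -> 10.0.0.1 (expiry=15+3=18). clock=15
Op 12: tick 3 -> clock=18. purged={b.com}
Op 13: insert b.com -> 10.0.0.6 (expiry=18+3=21). clock=18
Op 14: tick 2 -> clock=20.
Op 15: tick 2 -> clock=22. purged={b.com}
Op 16: tick 4 -> clock=26.
Op 17: tick 2 -> clock=28.
Op 18: tick 2 -> clock=30.
Op 19: tick 1 -> clock=31.
Op 20: tick 1 -> clock=32.
Op 21: tick 1 -> clock=33.
Op 22: tick 2 -> clock=35.
Op 23: tick 4 -> clock=39.
Op 24: insert a.com -> 10.0.0.7 (expiry=39+3=42). clock=39
Op 25: tick 1 -> clock=40.
Op 26: tick 3 -> clock=43. purged={a.com}
Op 27: tick 3 -> clock=46.
Op 28: tick 2 -> clock=48.
lookup a.com: not in cache (expired or never inserted)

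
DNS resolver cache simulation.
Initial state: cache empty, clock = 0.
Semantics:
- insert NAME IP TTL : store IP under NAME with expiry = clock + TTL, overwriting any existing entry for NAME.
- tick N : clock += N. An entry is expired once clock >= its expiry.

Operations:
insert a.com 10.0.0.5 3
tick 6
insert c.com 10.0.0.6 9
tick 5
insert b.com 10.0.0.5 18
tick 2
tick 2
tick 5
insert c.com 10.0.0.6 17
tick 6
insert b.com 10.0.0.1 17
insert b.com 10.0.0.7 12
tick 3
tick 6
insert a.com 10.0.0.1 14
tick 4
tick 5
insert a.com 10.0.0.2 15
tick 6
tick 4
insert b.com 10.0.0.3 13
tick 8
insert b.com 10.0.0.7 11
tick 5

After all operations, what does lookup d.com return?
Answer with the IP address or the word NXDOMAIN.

Op 1: insert a.com -> 10.0.0.5 (expiry=0+3=3). clock=0
Op 2: tick 6 -> clock=6. purged={a.com}
Op 3: insert c.com -> 10.0.0.6 (expiry=6+9=15). clock=6
Op 4: tick 5 -> clock=11.
Op 5: insert b.com -> 10.0.0.5 (expiry=11+18=29). clock=11
Op 6: tick 2 -> clock=13.
Op 7: tick 2 -> clock=15. purged={c.com}
Op 8: tick 5 -> clock=20.
Op 9: insert c.com -> 10.0.0.6 (expiry=20+17=37). clock=20
Op 10: tick 6 -> clock=26.
Op 11: insert b.com -> 10.0.0.1 (expiry=26+17=43). clock=26
Op 12: insert b.com -> 10.0.0.7 (expiry=26+12=38). clock=26
Op 13: tick 3 -> clock=29.
Op 14: tick 6 -> clock=35.
Op 15: insert a.com -> 10.0.0.1 (expiry=35+14=49). clock=35
Op 16: tick 4 -> clock=39. purged={b.com,c.com}
Op 17: tick 5 -> clock=44.
Op 18: insert a.com -> 10.0.0.2 (expiry=44+15=59). clock=44
Op 19: tick 6 -> clock=50.
Op 20: tick 4 -> clock=54.
Op 21: insert b.com -> 10.0.0.3 (expiry=54+13=67). clock=54
Op 22: tick 8 -> clock=62. purged={a.com}
Op 23: insert b.com -> 10.0.0.7 (expiry=62+11=73). clock=62
Op 24: tick 5 -> clock=67.
lookup d.com: not in cache (expired or never inserted)

Answer: NXDOMAIN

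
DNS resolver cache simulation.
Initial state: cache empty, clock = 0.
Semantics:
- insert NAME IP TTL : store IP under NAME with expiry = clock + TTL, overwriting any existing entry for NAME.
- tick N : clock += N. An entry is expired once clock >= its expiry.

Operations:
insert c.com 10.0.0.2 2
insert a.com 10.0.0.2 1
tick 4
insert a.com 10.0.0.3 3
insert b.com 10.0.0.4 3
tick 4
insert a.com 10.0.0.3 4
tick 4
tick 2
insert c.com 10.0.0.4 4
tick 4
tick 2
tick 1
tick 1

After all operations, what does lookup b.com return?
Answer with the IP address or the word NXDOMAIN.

Answer: NXDOMAIN

Derivation:
Op 1: insert c.com -> 10.0.0.2 (expiry=0+2=2). clock=0
Op 2: insert a.com -> 10.0.0.2 (expiry=0+1=1). clock=0
Op 3: tick 4 -> clock=4. purged={a.com,c.com}
Op 4: insert a.com -> 10.0.0.3 (expiry=4+3=7). clock=4
Op 5: insert b.com -> 10.0.0.4 (expiry=4+3=7). clock=4
Op 6: tick 4 -> clock=8. purged={a.com,b.com}
Op 7: insert a.com -> 10.0.0.3 (expiry=8+4=12). clock=8
Op 8: tick 4 -> clock=12. purged={a.com}
Op 9: tick 2 -> clock=14.
Op 10: insert c.com -> 10.0.0.4 (expiry=14+4=18). clock=14
Op 11: tick 4 -> clock=18. purged={c.com}
Op 12: tick 2 -> clock=20.
Op 13: tick 1 -> clock=21.
Op 14: tick 1 -> clock=22.
lookup b.com: not in cache (expired or never inserted)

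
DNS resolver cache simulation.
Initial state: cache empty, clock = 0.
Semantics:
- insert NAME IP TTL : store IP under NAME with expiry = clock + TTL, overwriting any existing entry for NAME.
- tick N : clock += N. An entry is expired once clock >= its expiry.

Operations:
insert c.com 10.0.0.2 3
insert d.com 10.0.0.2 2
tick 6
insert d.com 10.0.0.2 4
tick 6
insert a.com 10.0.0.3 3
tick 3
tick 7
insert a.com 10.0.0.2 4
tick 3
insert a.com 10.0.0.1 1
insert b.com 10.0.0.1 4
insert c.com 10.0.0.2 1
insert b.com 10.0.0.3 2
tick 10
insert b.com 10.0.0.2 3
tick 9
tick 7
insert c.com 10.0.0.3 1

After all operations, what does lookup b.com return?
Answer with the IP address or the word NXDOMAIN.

Answer: NXDOMAIN

Derivation:
Op 1: insert c.com -> 10.0.0.2 (expiry=0+3=3). clock=0
Op 2: insert d.com -> 10.0.0.2 (expiry=0+2=2). clock=0
Op 3: tick 6 -> clock=6. purged={c.com,d.com}
Op 4: insert d.com -> 10.0.0.2 (expiry=6+4=10). clock=6
Op 5: tick 6 -> clock=12. purged={d.com}
Op 6: insert a.com -> 10.0.0.3 (expiry=12+3=15). clock=12
Op 7: tick 3 -> clock=15. purged={a.com}
Op 8: tick 7 -> clock=22.
Op 9: insert a.com -> 10.0.0.2 (expiry=22+4=26). clock=22
Op 10: tick 3 -> clock=25.
Op 11: insert a.com -> 10.0.0.1 (expiry=25+1=26). clock=25
Op 12: insert b.com -> 10.0.0.1 (expiry=25+4=29). clock=25
Op 13: insert c.com -> 10.0.0.2 (expiry=25+1=26). clock=25
Op 14: insert b.com -> 10.0.0.3 (expiry=25+2=27). clock=25
Op 15: tick 10 -> clock=35. purged={a.com,b.com,c.com}
Op 16: insert b.com -> 10.0.0.2 (expiry=35+3=38). clock=35
Op 17: tick 9 -> clock=44. purged={b.com}
Op 18: tick 7 -> clock=51.
Op 19: insert c.com -> 10.0.0.3 (expiry=51+1=52). clock=51
lookup b.com: not in cache (expired or never inserted)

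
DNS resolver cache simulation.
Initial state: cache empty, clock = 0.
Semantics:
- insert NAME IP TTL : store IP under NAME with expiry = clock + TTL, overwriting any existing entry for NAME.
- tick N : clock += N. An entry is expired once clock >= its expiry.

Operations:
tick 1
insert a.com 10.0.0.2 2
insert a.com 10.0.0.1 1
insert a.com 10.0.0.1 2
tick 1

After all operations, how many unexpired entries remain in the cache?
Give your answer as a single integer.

Answer: 1

Derivation:
Op 1: tick 1 -> clock=1.
Op 2: insert a.com -> 10.0.0.2 (expiry=1+2=3). clock=1
Op 3: insert a.com -> 10.0.0.1 (expiry=1+1=2). clock=1
Op 4: insert a.com -> 10.0.0.1 (expiry=1+2=3). clock=1
Op 5: tick 1 -> clock=2.
Final cache (unexpired): {a.com} -> size=1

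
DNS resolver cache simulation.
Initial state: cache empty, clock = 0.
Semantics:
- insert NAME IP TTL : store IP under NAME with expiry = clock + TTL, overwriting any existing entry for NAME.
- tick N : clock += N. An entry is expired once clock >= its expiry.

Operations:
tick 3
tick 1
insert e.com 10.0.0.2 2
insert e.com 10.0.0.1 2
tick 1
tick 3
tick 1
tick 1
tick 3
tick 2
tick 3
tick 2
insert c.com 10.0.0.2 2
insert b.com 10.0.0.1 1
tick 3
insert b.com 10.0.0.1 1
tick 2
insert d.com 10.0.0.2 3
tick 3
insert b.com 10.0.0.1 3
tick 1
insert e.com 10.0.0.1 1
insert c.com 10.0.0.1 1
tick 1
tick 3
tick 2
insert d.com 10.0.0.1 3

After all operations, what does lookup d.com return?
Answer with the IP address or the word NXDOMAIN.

Answer: 10.0.0.1

Derivation:
Op 1: tick 3 -> clock=3.
Op 2: tick 1 -> clock=4.
Op 3: insert e.com -> 10.0.0.2 (expiry=4+2=6). clock=4
Op 4: insert e.com -> 10.0.0.1 (expiry=4+2=6). clock=4
Op 5: tick 1 -> clock=5.
Op 6: tick 3 -> clock=8. purged={e.com}
Op 7: tick 1 -> clock=9.
Op 8: tick 1 -> clock=10.
Op 9: tick 3 -> clock=13.
Op 10: tick 2 -> clock=15.
Op 11: tick 3 -> clock=18.
Op 12: tick 2 -> clock=20.
Op 13: insert c.com -> 10.0.0.2 (expiry=20+2=22). clock=20
Op 14: insert b.com -> 10.0.0.1 (expiry=20+1=21). clock=20
Op 15: tick 3 -> clock=23. purged={b.com,c.com}
Op 16: insert b.com -> 10.0.0.1 (expiry=23+1=24). clock=23
Op 17: tick 2 -> clock=25. purged={b.com}
Op 18: insert d.com -> 10.0.0.2 (expiry=25+3=28). clock=25
Op 19: tick 3 -> clock=28. purged={d.com}
Op 20: insert b.com -> 10.0.0.1 (expiry=28+3=31). clock=28
Op 21: tick 1 -> clock=29.
Op 22: insert e.com -> 10.0.0.1 (expiry=29+1=30). clock=29
Op 23: insert c.com -> 10.0.0.1 (expiry=29+1=30). clock=29
Op 24: tick 1 -> clock=30. purged={c.com,e.com}
Op 25: tick 3 -> clock=33. purged={b.com}
Op 26: tick 2 -> clock=35.
Op 27: insert d.com -> 10.0.0.1 (expiry=35+3=38). clock=35
lookup d.com: present, ip=10.0.0.1 expiry=38 > clock=35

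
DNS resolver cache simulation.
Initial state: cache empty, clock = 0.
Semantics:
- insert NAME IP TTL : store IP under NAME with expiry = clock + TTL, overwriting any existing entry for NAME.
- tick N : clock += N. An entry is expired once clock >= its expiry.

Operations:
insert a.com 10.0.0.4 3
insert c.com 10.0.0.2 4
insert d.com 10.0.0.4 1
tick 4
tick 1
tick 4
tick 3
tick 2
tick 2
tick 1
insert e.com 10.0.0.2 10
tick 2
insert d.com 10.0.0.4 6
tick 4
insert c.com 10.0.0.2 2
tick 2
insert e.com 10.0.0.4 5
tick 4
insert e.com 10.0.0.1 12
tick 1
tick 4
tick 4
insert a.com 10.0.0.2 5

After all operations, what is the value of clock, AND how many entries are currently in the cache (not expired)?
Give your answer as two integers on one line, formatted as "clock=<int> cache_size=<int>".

Op 1: insert a.com -> 10.0.0.4 (expiry=0+3=3). clock=0
Op 2: insert c.com -> 10.0.0.2 (expiry=0+4=4). clock=0
Op 3: insert d.com -> 10.0.0.4 (expiry=0+1=1). clock=0
Op 4: tick 4 -> clock=4. purged={a.com,c.com,d.com}
Op 5: tick 1 -> clock=5.
Op 6: tick 4 -> clock=9.
Op 7: tick 3 -> clock=12.
Op 8: tick 2 -> clock=14.
Op 9: tick 2 -> clock=16.
Op 10: tick 1 -> clock=17.
Op 11: insert e.com -> 10.0.0.2 (expiry=17+10=27). clock=17
Op 12: tick 2 -> clock=19.
Op 13: insert d.com -> 10.0.0.4 (expiry=19+6=25). clock=19
Op 14: tick 4 -> clock=23.
Op 15: insert c.com -> 10.0.0.2 (expiry=23+2=25). clock=23
Op 16: tick 2 -> clock=25. purged={c.com,d.com}
Op 17: insert e.com -> 10.0.0.4 (expiry=25+5=30). clock=25
Op 18: tick 4 -> clock=29.
Op 19: insert e.com -> 10.0.0.1 (expiry=29+12=41). clock=29
Op 20: tick 1 -> clock=30.
Op 21: tick 4 -> clock=34.
Op 22: tick 4 -> clock=38.
Op 23: insert a.com -> 10.0.0.2 (expiry=38+5=43). clock=38
Final clock = 38
Final cache (unexpired): {a.com,e.com} -> size=2

Answer: clock=38 cache_size=2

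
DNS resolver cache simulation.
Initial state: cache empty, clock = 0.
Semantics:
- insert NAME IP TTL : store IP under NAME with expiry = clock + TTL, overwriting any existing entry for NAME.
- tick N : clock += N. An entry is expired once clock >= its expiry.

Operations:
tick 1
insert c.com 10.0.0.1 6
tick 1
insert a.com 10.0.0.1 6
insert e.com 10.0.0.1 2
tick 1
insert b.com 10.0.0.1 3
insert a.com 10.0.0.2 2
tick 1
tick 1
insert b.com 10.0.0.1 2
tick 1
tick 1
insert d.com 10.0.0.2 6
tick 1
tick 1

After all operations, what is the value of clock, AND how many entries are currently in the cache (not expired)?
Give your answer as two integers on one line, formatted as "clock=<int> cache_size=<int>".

Answer: clock=9 cache_size=1

Derivation:
Op 1: tick 1 -> clock=1.
Op 2: insert c.com -> 10.0.0.1 (expiry=1+6=7). clock=1
Op 3: tick 1 -> clock=2.
Op 4: insert a.com -> 10.0.0.1 (expiry=2+6=8). clock=2
Op 5: insert e.com -> 10.0.0.1 (expiry=2+2=4). clock=2
Op 6: tick 1 -> clock=3.
Op 7: insert b.com -> 10.0.0.1 (expiry=3+3=6). clock=3
Op 8: insert a.com -> 10.0.0.2 (expiry=3+2=5). clock=3
Op 9: tick 1 -> clock=4. purged={e.com}
Op 10: tick 1 -> clock=5. purged={a.com}
Op 11: insert b.com -> 10.0.0.1 (expiry=5+2=7). clock=5
Op 12: tick 1 -> clock=6.
Op 13: tick 1 -> clock=7. purged={b.com,c.com}
Op 14: insert d.com -> 10.0.0.2 (expiry=7+6=13). clock=7
Op 15: tick 1 -> clock=8.
Op 16: tick 1 -> clock=9.
Final clock = 9
Final cache (unexpired): {d.com} -> size=1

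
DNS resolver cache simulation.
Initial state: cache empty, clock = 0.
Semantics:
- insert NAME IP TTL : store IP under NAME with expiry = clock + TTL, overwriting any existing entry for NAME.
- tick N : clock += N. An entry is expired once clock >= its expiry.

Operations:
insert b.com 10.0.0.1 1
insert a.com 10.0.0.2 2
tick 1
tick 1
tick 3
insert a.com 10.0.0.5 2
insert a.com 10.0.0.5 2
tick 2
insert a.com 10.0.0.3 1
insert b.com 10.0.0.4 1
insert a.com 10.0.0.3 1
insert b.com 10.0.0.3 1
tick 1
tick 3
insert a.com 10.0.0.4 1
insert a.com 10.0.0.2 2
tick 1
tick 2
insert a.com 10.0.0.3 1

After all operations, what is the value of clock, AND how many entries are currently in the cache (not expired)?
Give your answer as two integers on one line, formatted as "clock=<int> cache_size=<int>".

Answer: clock=14 cache_size=1

Derivation:
Op 1: insert b.com -> 10.0.0.1 (expiry=0+1=1). clock=0
Op 2: insert a.com -> 10.0.0.2 (expiry=0+2=2). clock=0
Op 3: tick 1 -> clock=1. purged={b.com}
Op 4: tick 1 -> clock=2. purged={a.com}
Op 5: tick 3 -> clock=5.
Op 6: insert a.com -> 10.0.0.5 (expiry=5+2=7). clock=5
Op 7: insert a.com -> 10.0.0.5 (expiry=5+2=7). clock=5
Op 8: tick 2 -> clock=7. purged={a.com}
Op 9: insert a.com -> 10.0.0.3 (expiry=7+1=8). clock=7
Op 10: insert b.com -> 10.0.0.4 (expiry=7+1=8). clock=7
Op 11: insert a.com -> 10.0.0.3 (expiry=7+1=8). clock=7
Op 12: insert b.com -> 10.0.0.3 (expiry=7+1=8). clock=7
Op 13: tick 1 -> clock=8. purged={a.com,b.com}
Op 14: tick 3 -> clock=11.
Op 15: insert a.com -> 10.0.0.4 (expiry=11+1=12). clock=11
Op 16: insert a.com -> 10.0.0.2 (expiry=11+2=13). clock=11
Op 17: tick 1 -> clock=12.
Op 18: tick 2 -> clock=14. purged={a.com}
Op 19: insert a.com -> 10.0.0.3 (expiry=14+1=15). clock=14
Final clock = 14
Final cache (unexpired): {a.com} -> size=1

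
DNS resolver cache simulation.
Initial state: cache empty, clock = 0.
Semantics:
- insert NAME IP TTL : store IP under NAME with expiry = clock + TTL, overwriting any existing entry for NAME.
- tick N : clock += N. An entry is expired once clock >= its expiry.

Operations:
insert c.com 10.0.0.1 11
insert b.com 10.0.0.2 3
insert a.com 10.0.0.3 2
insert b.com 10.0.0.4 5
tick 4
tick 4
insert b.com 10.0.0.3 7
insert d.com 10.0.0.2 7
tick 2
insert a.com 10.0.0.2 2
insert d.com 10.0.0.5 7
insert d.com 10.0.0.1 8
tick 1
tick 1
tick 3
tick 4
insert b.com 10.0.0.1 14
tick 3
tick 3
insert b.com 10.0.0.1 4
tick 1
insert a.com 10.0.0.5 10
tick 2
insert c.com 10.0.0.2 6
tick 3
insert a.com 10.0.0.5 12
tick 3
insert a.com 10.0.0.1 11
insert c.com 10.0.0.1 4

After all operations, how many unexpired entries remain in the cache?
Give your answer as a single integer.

Answer: 2

Derivation:
Op 1: insert c.com -> 10.0.0.1 (expiry=0+11=11). clock=0
Op 2: insert b.com -> 10.0.0.2 (expiry=0+3=3). clock=0
Op 3: insert a.com -> 10.0.0.3 (expiry=0+2=2). clock=0
Op 4: insert b.com -> 10.0.0.4 (expiry=0+5=5). clock=0
Op 5: tick 4 -> clock=4. purged={a.com}
Op 6: tick 4 -> clock=8. purged={b.com}
Op 7: insert b.com -> 10.0.0.3 (expiry=8+7=15). clock=8
Op 8: insert d.com -> 10.0.0.2 (expiry=8+7=15). clock=8
Op 9: tick 2 -> clock=10.
Op 10: insert a.com -> 10.0.0.2 (expiry=10+2=12). clock=10
Op 11: insert d.com -> 10.0.0.5 (expiry=10+7=17). clock=10
Op 12: insert d.com -> 10.0.0.1 (expiry=10+8=18). clock=10
Op 13: tick 1 -> clock=11. purged={c.com}
Op 14: tick 1 -> clock=12. purged={a.com}
Op 15: tick 3 -> clock=15. purged={b.com}
Op 16: tick 4 -> clock=19. purged={d.com}
Op 17: insert b.com -> 10.0.0.1 (expiry=19+14=33). clock=19
Op 18: tick 3 -> clock=22.
Op 19: tick 3 -> clock=25.
Op 20: insert b.com -> 10.0.0.1 (expiry=25+4=29). clock=25
Op 21: tick 1 -> clock=26.
Op 22: insert a.com -> 10.0.0.5 (expiry=26+10=36). clock=26
Op 23: tick 2 -> clock=28.
Op 24: insert c.com -> 10.0.0.2 (expiry=28+6=34). clock=28
Op 25: tick 3 -> clock=31. purged={b.com}
Op 26: insert a.com -> 10.0.0.5 (expiry=31+12=43). clock=31
Op 27: tick 3 -> clock=34. purged={c.com}
Op 28: insert a.com -> 10.0.0.1 (expiry=34+11=45). clock=34
Op 29: insert c.com -> 10.0.0.1 (expiry=34+4=38). clock=34
Final cache (unexpired): {a.com,c.com} -> size=2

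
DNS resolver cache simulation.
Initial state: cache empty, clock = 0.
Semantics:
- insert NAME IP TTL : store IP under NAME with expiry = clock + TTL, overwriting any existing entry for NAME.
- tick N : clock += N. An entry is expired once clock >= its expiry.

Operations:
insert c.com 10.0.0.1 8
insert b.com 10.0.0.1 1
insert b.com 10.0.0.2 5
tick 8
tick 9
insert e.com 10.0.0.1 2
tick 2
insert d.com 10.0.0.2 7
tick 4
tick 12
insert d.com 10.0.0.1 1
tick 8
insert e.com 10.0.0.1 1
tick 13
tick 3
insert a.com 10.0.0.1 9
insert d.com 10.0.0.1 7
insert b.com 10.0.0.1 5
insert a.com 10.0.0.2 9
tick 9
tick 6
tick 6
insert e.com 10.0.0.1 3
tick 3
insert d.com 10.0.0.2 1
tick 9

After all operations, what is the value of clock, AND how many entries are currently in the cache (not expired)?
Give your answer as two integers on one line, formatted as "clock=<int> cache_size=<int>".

Op 1: insert c.com -> 10.0.0.1 (expiry=0+8=8). clock=0
Op 2: insert b.com -> 10.0.0.1 (expiry=0+1=1). clock=0
Op 3: insert b.com -> 10.0.0.2 (expiry=0+5=5). clock=0
Op 4: tick 8 -> clock=8. purged={b.com,c.com}
Op 5: tick 9 -> clock=17.
Op 6: insert e.com -> 10.0.0.1 (expiry=17+2=19). clock=17
Op 7: tick 2 -> clock=19. purged={e.com}
Op 8: insert d.com -> 10.0.0.2 (expiry=19+7=26). clock=19
Op 9: tick 4 -> clock=23.
Op 10: tick 12 -> clock=35. purged={d.com}
Op 11: insert d.com -> 10.0.0.1 (expiry=35+1=36). clock=35
Op 12: tick 8 -> clock=43. purged={d.com}
Op 13: insert e.com -> 10.0.0.1 (expiry=43+1=44). clock=43
Op 14: tick 13 -> clock=56. purged={e.com}
Op 15: tick 3 -> clock=59.
Op 16: insert a.com -> 10.0.0.1 (expiry=59+9=68). clock=59
Op 17: insert d.com -> 10.0.0.1 (expiry=59+7=66). clock=59
Op 18: insert b.com -> 10.0.0.1 (expiry=59+5=64). clock=59
Op 19: insert a.com -> 10.0.0.2 (expiry=59+9=68). clock=59
Op 20: tick 9 -> clock=68. purged={a.com,b.com,d.com}
Op 21: tick 6 -> clock=74.
Op 22: tick 6 -> clock=80.
Op 23: insert e.com -> 10.0.0.1 (expiry=80+3=83). clock=80
Op 24: tick 3 -> clock=83. purged={e.com}
Op 25: insert d.com -> 10.0.0.2 (expiry=83+1=84). clock=83
Op 26: tick 9 -> clock=92. purged={d.com}
Final clock = 92
Final cache (unexpired): {} -> size=0

Answer: clock=92 cache_size=0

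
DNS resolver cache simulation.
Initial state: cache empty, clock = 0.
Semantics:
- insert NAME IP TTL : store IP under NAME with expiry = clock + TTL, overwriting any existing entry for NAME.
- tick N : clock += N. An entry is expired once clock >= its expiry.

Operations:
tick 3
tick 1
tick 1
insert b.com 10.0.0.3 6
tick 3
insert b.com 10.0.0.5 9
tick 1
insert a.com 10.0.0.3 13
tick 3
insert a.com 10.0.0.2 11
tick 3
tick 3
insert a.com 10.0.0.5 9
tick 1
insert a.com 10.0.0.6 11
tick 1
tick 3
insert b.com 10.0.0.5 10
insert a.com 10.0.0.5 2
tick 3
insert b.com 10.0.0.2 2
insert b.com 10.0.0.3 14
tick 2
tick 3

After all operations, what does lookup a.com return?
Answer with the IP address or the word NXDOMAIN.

Answer: NXDOMAIN

Derivation:
Op 1: tick 3 -> clock=3.
Op 2: tick 1 -> clock=4.
Op 3: tick 1 -> clock=5.
Op 4: insert b.com -> 10.0.0.3 (expiry=5+6=11). clock=5
Op 5: tick 3 -> clock=8.
Op 6: insert b.com -> 10.0.0.5 (expiry=8+9=17). clock=8
Op 7: tick 1 -> clock=9.
Op 8: insert a.com -> 10.0.0.3 (expiry=9+13=22). clock=9
Op 9: tick 3 -> clock=12.
Op 10: insert a.com -> 10.0.0.2 (expiry=12+11=23). clock=12
Op 11: tick 3 -> clock=15.
Op 12: tick 3 -> clock=18. purged={b.com}
Op 13: insert a.com -> 10.0.0.5 (expiry=18+9=27). clock=18
Op 14: tick 1 -> clock=19.
Op 15: insert a.com -> 10.0.0.6 (expiry=19+11=30). clock=19
Op 16: tick 1 -> clock=20.
Op 17: tick 3 -> clock=23.
Op 18: insert b.com -> 10.0.0.5 (expiry=23+10=33). clock=23
Op 19: insert a.com -> 10.0.0.5 (expiry=23+2=25). clock=23
Op 20: tick 3 -> clock=26. purged={a.com}
Op 21: insert b.com -> 10.0.0.2 (expiry=26+2=28). clock=26
Op 22: insert b.com -> 10.0.0.3 (expiry=26+14=40). clock=26
Op 23: tick 2 -> clock=28.
Op 24: tick 3 -> clock=31.
lookup a.com: not in cache (expired or never inserted)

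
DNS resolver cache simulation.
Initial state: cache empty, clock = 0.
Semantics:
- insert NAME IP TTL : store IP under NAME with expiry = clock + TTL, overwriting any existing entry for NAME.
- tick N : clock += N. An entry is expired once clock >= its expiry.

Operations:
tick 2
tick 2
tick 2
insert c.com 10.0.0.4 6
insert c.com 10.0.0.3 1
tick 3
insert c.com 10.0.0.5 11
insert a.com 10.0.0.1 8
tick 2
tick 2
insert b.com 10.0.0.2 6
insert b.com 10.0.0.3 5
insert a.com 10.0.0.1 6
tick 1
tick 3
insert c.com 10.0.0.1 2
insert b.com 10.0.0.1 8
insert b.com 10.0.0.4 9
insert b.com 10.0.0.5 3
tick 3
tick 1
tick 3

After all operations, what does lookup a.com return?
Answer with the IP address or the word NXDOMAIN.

Answer: NXDOMAIN

Derivation:
Op 1: tick 2 -> clock=2.
Op 2: tick 2 -> clock=4.
Op 3: tick 2 -> clock=6.
Op 4: insert c.com -> 10.0.0.4 (expiry=6+6=12). clock=6
Op 5: insert c.com -> 10.0.0.3 (expiry=6+1=7). clock=6
Op 6: tick 3 -> clock=9. purged={c.com}
Op 7: insert c.com -> 10.0.0.5 (expiry=9+11=20). clock=9
Op 8: insert a.com -> 10.0.0.1 (expiry=9+8=17). clock=9
Op 9: tick 2 -> clock=11.
Op 10: tick 2 -> clock=13.
Op 11: insert b.com -> 10.0.0.2 (expiry=13+6=19). clock=13
Op 12: insert b.com -> 10.0.0.3 (expiry=13+5=18). clock=13
Op 13: insert a.com -> 10.0.0.1 (expiry=13+6=19). clock=13
Op 14: tick 1 -> clock=14.
Op 15: tick 3 -> clock=17.
Op 16: insert c.com -> 10.0.0.1 (expiry=17+2=19). clock=17
Op 17: insert b.com -> 10.0.0.1 (expiry=17+8=25). clock=17
Op 18: insert b.com -> 10.0.0.4 (expiry=17+9=26). clock=17
Op 19: insert b.com -> 10.0.0.5 (expiry=17+3=20). clock=17
Op 20: tick 3 -> clock=20. purged={a.com,b.com,c.com}
Op 21: tick 1 -> clock=21.
Op 22: tick 3 -> clock=24.
lookup a.com: not in cache (expired or never inserted)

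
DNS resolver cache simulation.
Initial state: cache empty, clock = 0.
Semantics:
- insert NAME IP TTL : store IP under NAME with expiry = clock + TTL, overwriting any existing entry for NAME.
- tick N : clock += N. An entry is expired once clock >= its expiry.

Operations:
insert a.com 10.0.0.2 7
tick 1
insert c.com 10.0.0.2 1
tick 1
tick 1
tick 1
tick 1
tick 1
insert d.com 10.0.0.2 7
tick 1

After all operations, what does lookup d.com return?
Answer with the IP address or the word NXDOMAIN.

Answer: 10.0.0.2

Derivation:
Op 1: insert a.com -> 10.0.0.2 (expiry=0+7=7). clock=0
Op 2: tick 1 -> clock=1.
Op 3: insert c.com -> 10.0.0.2 (expiry=1+1=2). clock=1
Op 4: tick 1 -> clock=2. purged={c.com}
Op 5: tick 1 -> clock=3.
Op 6: tick 1 -> clock=4.
Op 7: tick 1 -> clock=5.
Op 8: tick 1 -> clock=6.
Op 9: insert d.com -> 10.0.0.2 (expiry=6+7=13). clock=6
Op 10: tick 1 -> clock=7. purged={a.com}
lookup d.com: present, ip=10.0.0.2 expiry=13 > clock=7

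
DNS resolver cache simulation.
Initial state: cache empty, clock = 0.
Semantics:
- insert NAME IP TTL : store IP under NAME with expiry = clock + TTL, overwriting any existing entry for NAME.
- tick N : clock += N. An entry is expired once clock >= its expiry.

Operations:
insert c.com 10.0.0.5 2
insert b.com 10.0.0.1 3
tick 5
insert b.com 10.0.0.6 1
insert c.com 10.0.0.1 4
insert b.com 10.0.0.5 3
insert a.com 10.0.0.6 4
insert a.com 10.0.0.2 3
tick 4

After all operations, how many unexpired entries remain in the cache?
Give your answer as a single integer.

Op 1: insert c.com -> 10.0.0.5 (expiry=0+2=2). clock=0
Op 2: insert b.com -> 10.0.0.1 (expiry=0+3=3). clock=0
Op 3: tick 5 -> clock=5. purged={b.com,c.com}
Op 4: insert b.com -> 10.0.0.6 (expiry=5+1=6). clock=5
Op 5: insert c.com -> 10.0.0.1 (expiry=5+4=9). clock=5
Op 6: insert b.com -> 10.0.0.5 (expiry=5+3=8). clock=5
Op 7: insert a.com -> 10.0.0.6 (expiry=5+4=9). clock=5
Op 8: insert a.com -> 10.0.0.2 (expiry=5+3=8). clock=5
Op 9: tick 4 -> clock=9. purged={a.com,b.com,c.com}
Final cache (unexpired): {} -> size=0

Answer: 0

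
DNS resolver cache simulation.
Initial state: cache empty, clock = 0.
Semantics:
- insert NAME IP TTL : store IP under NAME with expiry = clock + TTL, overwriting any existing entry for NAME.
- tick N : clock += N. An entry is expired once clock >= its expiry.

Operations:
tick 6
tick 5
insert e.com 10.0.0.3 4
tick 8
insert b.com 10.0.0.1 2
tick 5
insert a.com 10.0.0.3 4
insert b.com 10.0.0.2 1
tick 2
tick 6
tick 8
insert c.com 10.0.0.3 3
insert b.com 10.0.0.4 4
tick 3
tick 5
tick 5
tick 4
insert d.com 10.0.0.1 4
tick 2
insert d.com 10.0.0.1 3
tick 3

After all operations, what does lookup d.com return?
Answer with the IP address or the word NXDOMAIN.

Answer: NXDOMAIN

Derivation:
Op 1: tick 6 -> clock=6.
Op 2: tick 5 -> clock=11.
Op 3: insert e.com -> 10.0.0.3 (expiry=11+4=15). clock=11
Op 4: tick 8 -> clock=19. purged={e.com}
Op 5: insert b.com -> 10.0.0.1 (expiry=19+2=21). clock=19
Op 6: tick 5 -> clock=24. purged={b.com}
Op 7: insert a.com -> 10.0.0.3 (expiry=24+4=28). clock=24
Op 8: insert b.com -> 10.0.0.2 (expiry=24+1=25). clock=24
Op 9: tick 2 -> clock=26. purged={b.com}
Op 10: tick 6 -> clock=32. purged={a.com}
Op 11: tick 8 -> clock=40.
Op 12: insert c.com -> 10.0.0.3 (expiry=40+3=43). clock=40
Op 13: insert b.com -> 10.0.0.4 (expiry=40+4=44). clock=40
Op 14: tick 3 -> clock=43. purged={c.com}
Op 15: tick 5 -> clock=48. purged={b.com}
Op 16: tick 5 -> clock=53.
Op 17: tick 4 -> clock=57.
Op 18: insert d.com -> 10.0.0.1 (expiry=57+4=61). clock=57
Op 19: tick 2 -> clock=59.
Op 20: insert d.com -> 10.0.0.1 (expiry=59+3=62). clock=59
Op 21: tick 3 -> clock=62. purged={d.com}
lookup d.com: not in cache (expired or never inserted)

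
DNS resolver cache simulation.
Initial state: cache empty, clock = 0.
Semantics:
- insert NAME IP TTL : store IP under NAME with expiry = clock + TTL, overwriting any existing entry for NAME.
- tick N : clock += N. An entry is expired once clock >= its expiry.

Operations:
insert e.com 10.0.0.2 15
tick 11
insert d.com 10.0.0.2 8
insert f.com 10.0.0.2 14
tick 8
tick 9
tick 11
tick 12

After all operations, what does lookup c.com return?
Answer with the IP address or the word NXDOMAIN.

Answer: NXDOMAIN

Derivation:
Op 1: insert e.com -> 10.0.0.2 (expiry=0+15=15). clock=0
Op 2: tick 11 -> clock=11.
Op 3: insert d.com -> 10.0.0.2 (expiry=11+8=19). clock=11
Op 4: insert f.com -> 10.0.0.2 (expiry=11+14=25). clock=11
Op 5: tick 8 -> clock=19. purged={d.com,e.com}
Op 6: tick 9 -> clock=28. purged={f.com}
Op 7: tick 11 -> clock=39.
Op 8: tick 12 -> clock=51.
lookup c.com: not in cache (expired or never inserted)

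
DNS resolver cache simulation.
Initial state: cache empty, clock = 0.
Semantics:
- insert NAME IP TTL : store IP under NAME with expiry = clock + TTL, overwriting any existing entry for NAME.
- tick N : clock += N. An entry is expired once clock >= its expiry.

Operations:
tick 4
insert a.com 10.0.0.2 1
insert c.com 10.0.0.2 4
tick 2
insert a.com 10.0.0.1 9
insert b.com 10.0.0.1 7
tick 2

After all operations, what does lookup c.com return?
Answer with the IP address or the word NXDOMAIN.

Op 1: tick 4 -> clock=4.
Op 2: insert a.com -> 10.0.0.2 (expiry=4+1=5). clock=4
Op 3: insert c.com -> 10.0.0.2 (expiry=4+4=8). clock=4
Op 4: tick 2 -> clock=6. purged={a.com}
Op 5: insert a.com -> 10.0.0.1 (expiry=6+9=15). clock=6
Op 6: insert b.com -> 10.0.0.1 (expiry=6+7=13). clock=6
Op 7: tick 2 -> clock=8. purged={c.com}
lookup c.com: not in cache (expired or never inserted)

Answer: NXDOMAIN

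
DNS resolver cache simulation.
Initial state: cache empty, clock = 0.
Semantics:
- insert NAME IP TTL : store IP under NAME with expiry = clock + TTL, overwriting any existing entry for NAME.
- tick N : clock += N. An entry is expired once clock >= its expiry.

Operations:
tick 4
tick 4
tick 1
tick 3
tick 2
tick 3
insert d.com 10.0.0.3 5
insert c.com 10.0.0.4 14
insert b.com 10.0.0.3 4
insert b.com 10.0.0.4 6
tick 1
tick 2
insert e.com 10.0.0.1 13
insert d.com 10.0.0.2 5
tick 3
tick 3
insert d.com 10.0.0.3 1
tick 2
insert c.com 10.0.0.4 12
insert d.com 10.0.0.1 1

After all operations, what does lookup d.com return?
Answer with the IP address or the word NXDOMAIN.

Answer: 10.0.0.1

Derivation:
Op 1: tick 4 -> clock=4.
Op 2: tick 4 -> clock=8.
Op 3: tick 1 -> clock=9.
Op 4: tick 3 -> clock=12.
Op 5: tick 2 -> clock=14.
Op 6: tick 3 -> clock=17.
Op 7: insert d.com -> 10.0.0.3 (expiry=17+5=22). clock=17
Op 8: insert c.com -> 10.0.0.4 (expiry=17+14=31). clock=17
Op 9: insert b.com -> 10.0.0.3 (expiry=17+4=21). clock=17
Op 10: insert b.com -> 10.0.0.4 (expiry=17+6=23). clock=17
Op 11: tick 1 -> clock=18.
Op 12: tick 2 -> clock=20.
Op 13: insert e.com -> 10.0.0.1 (expiry=20+13=33). clock=20
Op 14: insert d.com -> 10.0.0.2 (expiry=20+5=25). clock=20
Op 15: tick 3 -> clock=23. purged={b.com}
Op 16: tick 3 -> clock=26. purged={d.com}
Op 17: insert d.com -> 10.0.0.3 (expiry=26+1=27). clock=26
Op 18: tick 2 -> clock=28. purged={d.com}
Op 19: insert c.com -> 10.0.0.4 (expiry=28+12=40). clock=28
Op 20: insert d.com -> 10.0.0.1 (expiry=28+1=29). clock=28
lookup d.com: present, ip=10.0.0.1 expiry=29 > clock=28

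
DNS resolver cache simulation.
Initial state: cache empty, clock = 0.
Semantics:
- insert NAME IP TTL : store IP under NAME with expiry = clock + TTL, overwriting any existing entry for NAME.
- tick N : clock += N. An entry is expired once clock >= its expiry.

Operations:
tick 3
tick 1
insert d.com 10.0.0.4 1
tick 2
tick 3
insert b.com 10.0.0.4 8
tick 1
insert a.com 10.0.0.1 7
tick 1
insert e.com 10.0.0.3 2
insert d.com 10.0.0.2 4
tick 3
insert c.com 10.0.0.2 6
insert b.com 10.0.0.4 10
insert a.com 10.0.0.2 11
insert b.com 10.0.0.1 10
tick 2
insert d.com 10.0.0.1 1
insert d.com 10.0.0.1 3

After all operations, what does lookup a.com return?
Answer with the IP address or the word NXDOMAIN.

Answer: 10.0.0.2

Derivation:
Op 1: tick 3 -> clock=3.
Op 2: tick 1 -> clock=4.
Op 3: insert d.com -> 10.0.0.4 (expiry=4+1=5). clock=4
Op 4: tick 2 -> clock=6. purged={d.com}
Op 5: tick 3 -> clock=9.
Op 6: insert b.com -> 10.0.0.4 (expiry=9+8=17). clock=9
Op 7: tick 1 -> clock=10.
Op 8: insert a.com -> 10.0.0.1 (expiry=10+7=17). clock=10
Op 9: tick 1 -> clock=11.
Op 10: insert e.com -> 10.0.0.3 (expiry=11+2=13). clock=11
Op 11: insert d.com -> 10.0.0.2 (expiry=11+4=15). clock=11
Op 12: tick 3 -> clock=14. purged={e.com}
Op 13: insert c.com -> 10.0.0.2 (expiry=14+6=20). clock=14
Op 14: insert b.com -> 10.0.0.4 (expiry=14+10=24). clock=14
Op 15: insert a.com -> 10.0.0.2 (expiry=14+11=25). clock=14
Op 16: insert b.com -> 10.0.0.1 (expiry=14+10=24). clock=14
Op 17: tick 2 -> clock=16. purged={d.com}
Op 18: insert d.com -> 10.0.0.1 (expiry=16+1=17). clock=16
Op 19: insert d.com -> 10.0.0.1 (expiry=16+3=19). clock=16
lookup a.com: present, ip=10.0.0.2 expiry=25 > clock=16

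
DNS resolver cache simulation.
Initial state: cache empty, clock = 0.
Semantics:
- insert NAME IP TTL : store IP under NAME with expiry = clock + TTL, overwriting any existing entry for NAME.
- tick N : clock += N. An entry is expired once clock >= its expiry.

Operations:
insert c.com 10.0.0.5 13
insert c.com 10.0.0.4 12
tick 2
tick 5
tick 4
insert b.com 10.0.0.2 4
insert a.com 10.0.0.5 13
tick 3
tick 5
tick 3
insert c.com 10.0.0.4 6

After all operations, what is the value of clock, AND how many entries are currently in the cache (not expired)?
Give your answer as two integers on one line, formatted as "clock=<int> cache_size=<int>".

Answer: clock=22 cache_size=2

Derivation:
Op 1: insert c.com -> 10.0.0.5 (expiry=0+13=13). clock=0
Op 2: insert c.com -> 10.0.0.4 (expiry=0+12=12). clock=0
Op 3: tick 2 -> clock=2.
Op 4: tick 5 -> clock=7.
Op 5: tick 4 -> clock=11.
Op 6: insert b.com -> 10.0.0.2 (expiry=11+4=15). clock=11
Op 7: insert a.com -> 10.0.0.5 (expiry=11+13=24). clock=11
Op 8: tick 3 -> clock=14. purged={c.com}
Op 9: tick 5 -> clock=19. purged={b.com}
Op 10: tick 3 -> clock=22.
Op 11: insert c.com -> 10.0.0.4 (expiry=22+6=28). clock=22
Final clock = 22
Final cache (unexpired): {a.com,c.com} -> size=2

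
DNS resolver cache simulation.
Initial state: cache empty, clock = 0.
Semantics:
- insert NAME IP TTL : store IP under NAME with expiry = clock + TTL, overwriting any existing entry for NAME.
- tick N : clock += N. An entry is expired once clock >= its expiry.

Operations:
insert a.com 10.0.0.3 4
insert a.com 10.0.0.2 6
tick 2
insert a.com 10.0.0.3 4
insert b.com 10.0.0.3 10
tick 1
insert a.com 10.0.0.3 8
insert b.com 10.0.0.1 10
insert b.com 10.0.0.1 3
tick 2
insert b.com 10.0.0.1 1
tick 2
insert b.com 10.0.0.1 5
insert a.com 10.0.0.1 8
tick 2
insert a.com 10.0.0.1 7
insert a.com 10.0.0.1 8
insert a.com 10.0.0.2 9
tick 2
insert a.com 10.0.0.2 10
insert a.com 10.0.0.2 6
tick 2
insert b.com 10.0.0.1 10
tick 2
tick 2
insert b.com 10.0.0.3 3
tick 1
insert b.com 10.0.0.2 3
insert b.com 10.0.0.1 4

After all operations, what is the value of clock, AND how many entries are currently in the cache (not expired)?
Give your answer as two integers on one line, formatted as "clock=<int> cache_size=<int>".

Op 1: insert a.com -> 10.0.0.3 (expiry=0+4=4). clock=0
Op 2: insert a.com -> 10.0.0.2 (expiry=0+6=6). clock=0
Op 3: tick 2 -> clock=2.
Op 4: insert a.com -> 10.0.0.3 (expiry=2+4=6). clock=2
Op 5: insert b.com -> 10.0.0.3 (expiry=2+10=12). clock=2
Op 6: tick 1 -> clock=3.
Op 7: insert a.com -> 10.0.0.3 (expiry=3+8=11). clock=3
Op 8: insert b.com -> 10.0.0.1 (expiry=3+10=13). clock=3
Op 9: insert b.com -> 10.0.0.1 (expiry=3+3=6). clock=3
Op 10: tick 2 -> clock=5.
Op 11: insert b.com -> 10.0.0.1 (expiry=5+1=6). clock=5
Op 12: tick 2 -> clock=7. purged={b.com}
Op 13: insert b.com -> 10.0.0.1 (expiry=7+5=12). clock=7
Op 14: insert a.com -> 10.0.0.1 (expiry=7+8=15). clock=7
Op 15: tick 2 -> clock=9.
Op 16: insert a.com -> 10.0.0.1 (expiry=9+7=16). clock=9
Op 17: insert a.com -> 10.0.0.1 (expiry=9+8=17). clock=9
Op 18: insert a.com -> 10.0.0.2 (expiry=9+9=18). clock=9
Op 19: tick 2 -> clock=11.
Op 20: insert a.com -> 10.0.0.2 (expiry=11+10=21). clock=11
Op 21: insert a.com -> 10.0.0.2 (expiry=11+6=17). clock=11
Op 22: tick 2 -> clock=13. purged={b.com}
Op 23: insert b.com -> 10.0.0.1 (expiry=13+10=23). clock=13
Op 24: tick 2 -> clock=15.
Op 25: tick 2 -> clock=17. purged={a.com}
Op 26: insert b.com -> 10.0.0.3 (expiry=17+3=20). clock=17
Op 27: tick 1 -> clock=18.
Op 28: insert b.com -> 10.0.0.2 (expiry=18+3=21). clock=18
Op 29: insert b.com -> 10.0.0.1 (expiry=18+4=22). clock=18
Final clock = 18
Final cache (unexpired): {b.com} -> size=1

Answer: clock=18 cache_size=1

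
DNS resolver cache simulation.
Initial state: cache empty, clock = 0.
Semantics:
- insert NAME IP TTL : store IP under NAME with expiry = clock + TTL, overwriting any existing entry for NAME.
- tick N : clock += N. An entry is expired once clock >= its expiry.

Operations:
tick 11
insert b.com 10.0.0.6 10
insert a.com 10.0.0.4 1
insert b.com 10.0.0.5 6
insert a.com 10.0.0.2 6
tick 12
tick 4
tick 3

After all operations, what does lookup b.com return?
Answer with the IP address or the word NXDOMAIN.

Answer: NXDOMAIN

Derivation:
Op 1: tick 11 -> clock=11.
Op 2: insert b.com -> 10.0.0.6 (expiry=11+10=21). clock=11
Op 3: insert a.com -> 10.0.0.4 (expiry=11+1=12). clock=11
Op 4: insert b.com -> 10.0.0.5 (expiry=11+6=17). clock=11
Op 5: insert a.com -> 10.0.0.2 (expiry=11+6=17). clock=11
Op 6: tick 12 -> clock=23. purged={a.com,b.com}
Op 7: tick 4 -> clock=27.
Op 8: tick 3 -> clock=30.
lookup b.com: not in cache (expired or never inserted)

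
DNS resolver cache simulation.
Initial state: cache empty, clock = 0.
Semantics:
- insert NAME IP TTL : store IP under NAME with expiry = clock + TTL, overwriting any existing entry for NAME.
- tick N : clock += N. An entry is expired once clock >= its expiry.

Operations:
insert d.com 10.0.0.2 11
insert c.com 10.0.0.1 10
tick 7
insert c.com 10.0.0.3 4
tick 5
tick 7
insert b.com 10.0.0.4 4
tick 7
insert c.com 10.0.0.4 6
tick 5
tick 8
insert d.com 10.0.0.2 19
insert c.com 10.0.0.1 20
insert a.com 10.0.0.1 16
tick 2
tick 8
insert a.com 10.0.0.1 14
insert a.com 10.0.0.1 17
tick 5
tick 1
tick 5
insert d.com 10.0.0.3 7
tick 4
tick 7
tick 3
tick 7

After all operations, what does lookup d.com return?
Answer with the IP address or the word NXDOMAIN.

Answer: NXDOMAIN

Derivation:
Op 1: insert d.com -> 10.0.0.2 (expiry=0+11=11). clock=0
Op 2: insert c.com -> 10.0.0.1 (expiry=0+10=10). clock=0
Op 3: tick 7 -> clock=7.
Op 4: insert c.com -> 10.0.0.3 (expiry=7+4=11). clock=7
Op 5: tick 5 -> clock=12. purged={c.com,d.com}
Op 6: tick 7 -> clock=19.
Op 7: insert b.com -> 10.0.0.4 (expiry=19+4=23). clock=19
Op 8: tick 7 -> clock=26. purged={b.com}
Op 9: insert c.com -> 10.0.0.4 (expiry=26+6=32). clock=26
Op 10: tick 5 -> clock=31.
Op 11: tick 8 -> clock=39. purged={c.com}
Op 12: insert d.com -> 10.0.0.2 (expiry=39+19=58). clock=39
Op 13: insert c.com -> 10.0.0.1 (expiry=39+20=59). clock=39
Op 14: insert a.com -> 10.0.0.1 (expiry=39+16=55). clock=39
Op 15: tick 2 -> clock=41.
Op 16: tick 8 -> clock=49.
Op 17: insert a.com -> 10.0.0.1 (expiry=49+14=63). clock=49
Op 18: insert a.com -> 10.0.0.1 (expiry=49+17=66). clock=49
Op 19: tick 5 -> clock=54.
Op 20: tick 1 -> clock=55.
Op 21: tick 5 -> clock=60. purged={c.com,d.com}
Op 22: insert d.com -> 10.0.0.3 (expiry=60+7=67). clock=60
Op 23: tick 4 -> clock=64.
Op 24: tick 7 -> clock=71. purged={a.com,d.com}
Op 25: tick 3 -> clock=74.
Op 26: tick 7 -> clock=81.
lookup d.com: not in cache (expired or never inserted)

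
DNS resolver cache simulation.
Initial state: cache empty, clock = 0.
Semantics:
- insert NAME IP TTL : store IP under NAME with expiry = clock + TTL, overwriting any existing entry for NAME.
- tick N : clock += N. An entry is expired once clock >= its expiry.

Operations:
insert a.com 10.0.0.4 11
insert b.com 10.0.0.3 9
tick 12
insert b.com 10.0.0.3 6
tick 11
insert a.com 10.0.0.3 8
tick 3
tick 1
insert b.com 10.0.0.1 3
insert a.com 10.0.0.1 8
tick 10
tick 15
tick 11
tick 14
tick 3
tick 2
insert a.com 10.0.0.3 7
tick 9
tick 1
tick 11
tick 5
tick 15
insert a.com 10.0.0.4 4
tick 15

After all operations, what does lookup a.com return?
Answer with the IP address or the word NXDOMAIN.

Answer: NXDOMAIN

Derivation:
Op 1: insert a.com -> 10.0.0.4 (expiry=0+11=11). clock=0
Op 2: insert b.com -> 10.0.0.3 (expiry=0+9=9). clock=0
Op 3: tick 12 -> clock=12. purged={a.com,b.com}
Op 4: insert b.com -> 10.0.0.3 (expiry=12+6=18). clock=12
Op 5: tick 11 -> clock=23. purged={b.com}
Op 6: insert a.com -> 10.0.0.3 (expiry=23+8=31). clock=23
Op 7: tick 3 -> clock=26.
Op 8: tick 1 -> clock=27.
Op 9: insert b.com -> 10.0.0.1 (expiry=27+3=30). clock=27
Op 10: insert a.com -> 10.0.0.1 (expiry=27+8=35). clock=27
Op 11: tick 10 -> clock=37. purged={a.com,b.com}
Op 12: tick 15 -> clock=52.
Op 13: tick 11 -> clock=63.
Op 14: tick 14 -> clock=77.
Op 15: tick 3 -> clock=80.
Op 16: tick 2 -> clock=82.
Op 17: insert a.com -> 10.0.0.3 (expiry=82+7=89). clock=82
Op 18: tick 9 -> clock=91. purged={a.com}
Op 19: tick 1 -> clock=92.
Op 20: tick 11 -> clock=103.
Op 21: tick 5 -> clock=108.
Op 22: tick 15 -> clock=123.
Op 23: insert a.com -> 10.0.0.4 (expiry=123+4=127). clock=123
Op 24: tick 15 -> clock=138. purged={a.com}
lookup a.com: not in cache (expired or never inserted)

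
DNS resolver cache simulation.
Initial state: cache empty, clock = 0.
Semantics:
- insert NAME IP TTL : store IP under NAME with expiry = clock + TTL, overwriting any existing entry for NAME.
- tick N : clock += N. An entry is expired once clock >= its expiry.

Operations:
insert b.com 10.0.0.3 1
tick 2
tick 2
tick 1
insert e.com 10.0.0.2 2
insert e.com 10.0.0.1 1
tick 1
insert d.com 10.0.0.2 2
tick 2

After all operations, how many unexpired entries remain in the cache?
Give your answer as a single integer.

Op 1: insert b.com -> 10.0.0.3 (expiry=0+1=1). clock=0
Op 2: tick 2 -> clock=2. purged={b.com}
Op 3: tick 2 -> clock=4.
Op 4: tick 1 -> clock=5.
Op 5: insert e.com -> 10.0.0.2 (expiry=5+2=7). clock=5
Op 6: insert e.com -> 10.0.0.1 (expiry=5+1=6). clock=5
Op 7: tick 1 -> clock=6. purged={e.com}
Op 8: insert d.com -> 10.0.0.2 (expiry=6+2=8). clock=6
Op 9: tick 2 -> clock=8. purged={d.com}
Final cache (unexpired): {} -> size=0

Answer: 0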